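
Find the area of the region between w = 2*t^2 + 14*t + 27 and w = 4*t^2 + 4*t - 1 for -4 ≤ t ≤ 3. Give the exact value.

The difference (2*t^2 + 14*t + 27) - (4*t^2 + 4*t - 1) = -2*t^2 + 10*t + 28 changes sign at t = -2 inside [-4, 3], so split the integral there.
∫[-4,-2] (-2*t^2 + 10*t + 28) dt = -124/3; the area of that piece is 124/3.
∫[-2,3] (-2*t^2 + 10*t + 28) dt = 425/3.
Total area = 124/3 + 425/3 = 183.

183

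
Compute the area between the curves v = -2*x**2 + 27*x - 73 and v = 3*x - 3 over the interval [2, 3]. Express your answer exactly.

On [2, 3], (-2*x**2 + 27*x - 73) - (3*x - 3) = -2*x**2 + 24*x - 70 is ≤ 0 throughout, so the area is a single integral of |-2*x**2 + 24*x - 70|.
∫[2,3] (-2*x**2 + 24*x - 70) dx = -68/3; the area of that piece is 68/3.

68/3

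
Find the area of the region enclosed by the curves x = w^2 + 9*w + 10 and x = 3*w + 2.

4/3

Both boundary curves give x as a function of w, so integrate with respect to w. Setting them equal: w^2 + 6*w + 8 = 0, i.e. (w + 2)*(w + 4) = 0, so they meet at w = -4, -2.
For w in [-4, -2], x = w^2 + 9*w + 10 is on the left; area = ∫[-4,-2] (-(w^2 + 6*w + 8)) dw = 4/3.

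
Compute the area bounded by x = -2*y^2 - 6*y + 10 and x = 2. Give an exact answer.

125/3

Both boundary curves give x as a function of y, so integrate with respect to y. Setting them equal: -2*y^2 - 6*y + 8 = 0, i.e. -2*(y - 1)*(y + 4) = 0, so they meet at y = -4, 1.
For y in [-4, 1], x = -2*y^2 - 6*y + 10 is on the right; area = ∫[-4,1] (-2*y^2 - 6*y + 8) dy = 125/3.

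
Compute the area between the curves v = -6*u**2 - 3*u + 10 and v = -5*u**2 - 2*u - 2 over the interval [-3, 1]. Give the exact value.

On [-3, 1], (-6*u**2 - 3*u + 10) - (-5*u**2 - 2*u - 2) = -u**2 - u + 12 is ≥ 0 throughout, so the area is a single integral of |-u**2 - u + 12|.
∫[-3,1] (-u**2 - u + 12) du = 128/3.

128/3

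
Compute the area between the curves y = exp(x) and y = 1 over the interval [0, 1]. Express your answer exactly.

-2 + exp(1)

On [0, 1], (exp(x)) - (1) = exp(x) - 1 is ≥ 0 throughout, so the area is a single integral of |exp(x) - 1|.
∫[0,1] (exp(x) - 1) dx = -2 + exp(1).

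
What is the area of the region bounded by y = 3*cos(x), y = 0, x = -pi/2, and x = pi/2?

On [-pi/2, pi/2], (3*cos(x)) - (0) = 3*cos(x) is ≥ 0 throughout, so the area is a single integral of |3*cos(x)|.
∫[-pi/2,pi/2] (3*cos(x)) dx = 6.

6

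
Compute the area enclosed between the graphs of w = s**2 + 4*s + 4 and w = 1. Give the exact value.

Set the curves equal: s**2 + 4*s + 4 = 1, so s**2 + 4*s + 3 = 0, which factors as (s + 1)*(s + 3) = 0. The curves meet at s = -3, -1.
On [-3, -1], w = 1 is on top; that piece has area ∫[-3,-1] (-(s**2 + 4*s + 3)) ds = 4/3.

4/3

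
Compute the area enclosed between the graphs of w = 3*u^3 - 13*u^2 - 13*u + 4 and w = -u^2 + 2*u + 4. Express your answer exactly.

Set the curves equal: 3*u^3 - 13*u^2 - 13*u + 4 = -u^2 + 2*u + 4, so 3*u^3 - 12*u^2 - 15*u = 0, which factors as 3*u*(u - 5)*(u + 1) = 0. The curves meet at u = -1, 0, 5.
On [-1, 0], w = 3*u^3 - 13*u^2 - 13*u + 4 is on top; that piece has area ∫[-1,0] (3*u^3 - 12*u^2 - 15*u) du = 11/4.
On [0, 5], w = -u^2 + 2*u + 4 is on top; that piece has area ∫[0,5] (-(3*u^3 - 12*u^2 - 15*u)) du = 875/4.
Total enclosed area = 11/4 + 875/4 = 443/2.

443/2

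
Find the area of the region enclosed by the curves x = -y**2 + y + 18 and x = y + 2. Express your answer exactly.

Both boundary curves give x as a function of y, so integrate with respect to y. Setting them equal: -y**2 + 16 = 0, i.e. -(y - 4)*(y + 4) = 0, so they meet at y = -4, 4.
For y in [-4, 4], x = -y**2 + y + 18 is on the right; area = ∫[-4,4] (-y**2 + 16) dy = 256/3.

256/3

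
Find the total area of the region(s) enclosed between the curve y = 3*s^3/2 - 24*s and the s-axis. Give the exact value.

The curve meets the s-axis where 3*s^3/2 - 24*s = 0, i.e. 3*s*(s - 4)*(s + 4)/2 = 0, at s = -4, 0, 4.
On [-4, 0] the curve lies above the axis; ∫[-4,0] (3*s^3/2 - 24*s) ds = 96, giving area 96.
On [0, 4] the curve lies below the axis; ∫[0,4] (3*s^3/2 - 24*s) ds = -96, giving area 96.
Total area = 96 + 96 = 192.

192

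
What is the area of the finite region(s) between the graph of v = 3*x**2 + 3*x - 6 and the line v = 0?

The curve meets the x-axis where 3*x**2 + 3*x - 6 = 0, i.e. 3*(x - 1)*(x + 2) = 0, at x = -2, 1.
On [-2, 1] the curve lies below the axis; ∫[-2,1] (3*x**2 + 3*x - 6) dx = -27/2, giving area 27/2.

27/2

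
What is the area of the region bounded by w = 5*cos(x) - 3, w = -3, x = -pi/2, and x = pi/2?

On [-pi/2, pi/2], (5*cos(x) - 3) - (-3) = 5*cos(x) is ≥ 0 throughout, so the area is a single integral of |5*cos(x)|.
∫[-pi/2,pi/2] (5*cos(x)) dx = 10.

10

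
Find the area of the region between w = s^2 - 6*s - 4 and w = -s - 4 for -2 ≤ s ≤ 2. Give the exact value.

20

The difference (s^2 - 6*s - 4) - (-s - 4) = s^2 - 5*s changes sign at s = 0 inside [-2, 2], so split the integral there.
∫[-2,0] (s^2 - 5*s) ds = 38/3.
∫[0,2] (s^2 - 5*s) ds = -22/3; the area of that piece is 22/3.
Total area = 38/3 + 22/3 = 20.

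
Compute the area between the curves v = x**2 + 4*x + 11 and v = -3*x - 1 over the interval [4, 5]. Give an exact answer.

On [4, 5], (x**2 + 4*x + 11) - (-3*x - 1) = x**2 + 7*x + 12 is ≥ 0 throughout, so the area is a single integral of |x**2 + 7*x + 12|.
∫[4,5] (x**2 + 7*x + 12) dx = 383/6.

383/6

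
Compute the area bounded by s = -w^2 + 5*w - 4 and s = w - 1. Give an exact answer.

4/3

Both boundary curves give s as a function of w, so integrate with respect to w. Setting them equal: -w^2 + 4*w - 3 = 0, i.e. -(w - 3)*(w - 1) = 0, so they meet at w = 1, 3.
For w in [1, 3], s = -w^2 + 5*w - 4 is on the right; area = ∫[1,3] (-w^2 + 4*w - 3) dw = 4/3.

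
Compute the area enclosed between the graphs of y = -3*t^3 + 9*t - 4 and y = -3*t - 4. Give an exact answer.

Set the curves equal: -3*t^3 + 9*t - 4 = -3*t - 4, so -3*t^3 + 12*t = 0, which factors as -3*t*(t - 2)*(t + 2) = 0. The curves meet at t = -2, 0, 2.
On [-2, 0], y = -3*t - 4 is on top; that piece has area ∫[-2,0] (-(-3*t^3 + 12*t)) dt = 12.
On [0, 2], y = -3*t^3 + 9*t - 4 is on top; that piece has area ∫[0,2] (-3*t^3 + 12*t) dt = 12.
Total enclosed area = 12 + 12 = 24.

24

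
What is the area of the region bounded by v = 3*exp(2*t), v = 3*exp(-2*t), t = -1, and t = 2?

The difference (3*exp(2*t)) - (3*exp(-2*t)) = 3*exp(2*t) - 3*exp(-2*t) changes sign at t = 0 inside [-1, 2], so split the integral there.
∫[-1,0] (3*exp(2*t) - 3*exp(-2*t)) dt = -3*exp(2)/2 - 3*exp(-2)/2 + 3; the area of that piece is -3 + 3*exp(-2)/2 + 3*exp(2)/2.
∫[0,2] (3*exp(2*t) - 3*exp(-2*t)) dt = -3 + 3*exp(-4)/2 + 3*exp(4)/2.
Total area = (-3 + 3*exp(-2)/2 + 3*exp(2)/2) + (-3 + 3*exp(-4)/2 + 3*exp(4)/2) = -6 + 3*exp(-4)/2 + 3*exp(-2)/2 + 3*exp(2)/2 + 3*exp(4)/2.

-6 + 3*exp(-4)/2 + 3*exp(-2)/2 + 3*exp(2)/2 + 3*exp(4)/2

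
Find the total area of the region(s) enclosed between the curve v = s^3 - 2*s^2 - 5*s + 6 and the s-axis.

253/12

The curve meets the s-axis where s^3 - 2*s^2 - 5*s + 6 = 0, i.e. (s - 3)*(s - 1)*(s + 2) = 0, at s = -2, 1, 3.
On [-2, 1] the curve lies above the axis; ∫[-2,1] (s^3 - 2*s^2 - 5*s + 6) ds = 63/4, giving area 63/4.
On [1, 3] the curve lies below the axis; ∫[1,3] (s^3 - 2*s^2 - 5*s + 6) ds = -16/3, giving area 16/3.
Total area = 63/4 + 16/3 = 253/12.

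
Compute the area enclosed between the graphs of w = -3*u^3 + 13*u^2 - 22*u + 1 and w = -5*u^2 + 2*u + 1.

24

Set the curves equal: -3*u^3 + 13*u^2 - 22*u + 1 = -5*u^2 + 2*u + 1, so -3*u^3 + 18*u^2 - 24*u = 0, which factors as -3*u*(u - 4)*(u - 2) = 0. The curves meet at u = 0, 2, 4.
On [0, 2], w = -5*u^2 + 2*u + 1 is on top; that piece has area ∫[0,2] (-(-3*u^3 + 18*u^2 - 24*u)) du = 12.
On [2, 4], w = -3*u^3 + 13*u^2 - 22*u + 1 is on top; that piece has area ∫[2,4] (-3*u^3 + 18*u^2 - 24*u) du = 12.
Total enclosed area = 12 + 12 = 24.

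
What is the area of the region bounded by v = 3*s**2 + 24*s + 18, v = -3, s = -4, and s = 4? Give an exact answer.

The difference (3*s**2 + 24*s + 18) - (-3) = 3*s**2 + 24*s + 21 changes sign at s = -1 inside [-4, 4], so split the integral there.
∫[-4,-1] (3*s**2 + 24*s + 21) ds = -54; the area of that piece is 54.
∫[-1,4] (3*s**2 + 24*s + 21) ds = 350.
Total area = 54 + 350 = 404.

404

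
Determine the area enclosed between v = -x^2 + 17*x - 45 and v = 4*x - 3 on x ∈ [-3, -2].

On [-3, -2], (-x^2 + 17*x - 45) - (4*x - 3) = -x^2 + 13*x - 42 is ≤ 0 throughout, so the area is a single integral of |-x^2 + 13*x - 42|.
∫[-3,-2] (-x^2 + 13*x - 42) dx = -485/6; the area of that piece is 485/6.

485/6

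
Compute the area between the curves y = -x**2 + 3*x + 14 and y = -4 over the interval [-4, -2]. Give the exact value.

The difference (-x**2 + 3*x + 14) - (-4) = -x**2 + 3*x + 18 changes sign at x = -3 inside [-4, -2], so split the integral there.
∫[-4,-3] (-x**2 + 3*x + 18) dx = -29/6; the area of that piece is 29/6.
∫[-3,-2] (-x**2 + 3*x + 18) dx = 25/6.
Total area = 29/6 + 25/6 = 9.

9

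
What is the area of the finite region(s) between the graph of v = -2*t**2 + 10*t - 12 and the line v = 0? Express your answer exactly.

The curve meets the t-axis where -2*t**2 + 10*t - 12 = 0, i.e. -2*(t - 3)*(t - 2) = 0, at t = 2, 3.
On [2, 3] the curve lies above the axis; ∫[2,3] (-2*t**2 + 10*t - 12) dt = 1/3, giving area 1/3.

1/3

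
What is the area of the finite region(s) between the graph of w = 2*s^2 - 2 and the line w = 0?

The curve meets the s-axis where 2*s^2 - 2 = 0, i.e. 2*(s - 1)*(s + 1) = 0, at s = -1, 1.
On [-1, 1] the curve lies below the axis; ∫[-1,1] (2*s^2 - 2) ds = -8/3, giving area 8/3.

8/3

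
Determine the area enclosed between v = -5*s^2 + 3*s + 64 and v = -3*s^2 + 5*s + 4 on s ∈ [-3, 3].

On [-3, 3], (-5*s^2 + 3*s + 64) - (-3*s^2 + 5*s + 4) = -2*s^2 - 2*s + 60 is ≥ 0 throughout, so the area is a single integral of |-2*s^2 - 2*s + 60|.
∫[-3,3] (-2*s^2 - 2*s + 60) ds = 324.

324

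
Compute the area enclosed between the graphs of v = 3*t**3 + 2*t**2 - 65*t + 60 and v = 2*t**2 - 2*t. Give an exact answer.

2997/4

Set the curves equal: 3*t**3 + 2*t**2 - 65*t + 60 = 2*t**2 - 2*t, so 3*t**3 - 63*t + 60 = 0, which factors as 3*(t - 4)*(t - 1)*(t + 5) = 0. The curves meet at t = -5, 1, 4.
On [-5, 1], v = 3*t**3 + 2*t**2 - 65*t + 60 is on top; that piece has area ∫[-5,1] (3*t**3 - 63*t + 60) dt = 648.
On [1, 4], v = 2*t**2 - 2*t is on top; that piece has area ∫[1,4] (-(3*t**3 - 63*t + 60)) dt = 405/4.
Total enclosed area = 648 + 405/4 = 2997/4.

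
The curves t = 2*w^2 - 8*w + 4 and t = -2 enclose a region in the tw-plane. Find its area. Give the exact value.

8/3

Both boundary curves give t as a function of w, so integrate with respect to w. Setting them equal: 2*w^2 - 8*w + 6 = 0, i.e. 2*(w - 3)*(w - 1) = 0, so they meet at w = 1, 3.
For w in [1, 3], t = 2*w^2 - 8*w + 4 is on the left; area = ∫[1,3] (-(2*w^2 - 8*w + 6)) dw = 8/3.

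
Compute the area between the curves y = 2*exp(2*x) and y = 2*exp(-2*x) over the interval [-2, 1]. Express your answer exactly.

-4 + exp(-4) + exp(-2) + exp(2) + exp(4)

The difference (2*exp(2*x)) - (2*exp(-2*x)) = 2*exp(2*x) - 2*exp(-2*x) changes sign at x = 0 inside [-2, 1], so split the integral there.
∫[-2,0] (2*exp(2*x) - 2*exp(-2*x)) dx = -exp(4) - exp(-4) + 2; the area of that piece is -2 + exp(-4) + exp(4).
∫[0,1] (2*exp(2*x) - 2*exp(-2*x)) dx = -2 + exp(-2) + exp(2).
Total area = (-2 + exp(-4) + exp(4)) + (-2 + exp(-2) + exp(2)) = -4 + exp(-4) + exp(-2) + exp(2) + exp(4).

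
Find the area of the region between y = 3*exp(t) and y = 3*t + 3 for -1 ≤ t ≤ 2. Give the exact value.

On [-1, 2], (3*exp(t)) - (3*t + 3) = -3*t + 3*exp(t) - 3 is ≥ 0 throughout, so the area is a single integral of |-3*t + 3*exp(t) - 3|.
∫[-1,2] (-3*t + 3*exp(t) - 3) dt = -27/2 - 3*exp(-1) + 3*exp(2).

-27/2 - 3*exp(-1) + 3*exp(2)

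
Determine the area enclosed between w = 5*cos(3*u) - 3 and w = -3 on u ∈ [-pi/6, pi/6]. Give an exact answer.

On [-pi/6, pi/6], (5*cos(3*u) - 3) - (-3) = 5*cos(3*u) is ≥ 0 throughout, so the area is a single integral of |5*cos(3*u)|.
∫[-pi/6,pi/6] (5*cos(3*u)) du = 10/3.

10/3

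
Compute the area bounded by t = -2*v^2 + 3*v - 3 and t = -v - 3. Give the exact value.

Both boundary curves give t as a function of v, so integrate with respect to v. Setting them equal: -2*v^2 + 4*v = 0, i.e. -2*v*(v - 2) = 0, so they meet at v = 0, 2.
For v in [0, 2], t = -2*v^2 + 3*v - 3 is on the right; area = ∫[0,2] (-2*v^2 + 4*v) dv = 8/3.

8/3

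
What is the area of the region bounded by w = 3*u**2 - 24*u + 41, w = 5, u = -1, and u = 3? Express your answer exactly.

The difference (3*u**2 - 24*u + 41) - (5) = 3*u**2 - 24*u + 36 changes sign at u = 2 inside [-1, 3], so split the integral there.
∫[-1,2] (3*u**2 - 24*u + 36) du = 81.
∫[2,3] (3*u**2 - 24*u + 36) du = -5; the area of that piece is 5.
Total area = 81 + 5 = 86.

86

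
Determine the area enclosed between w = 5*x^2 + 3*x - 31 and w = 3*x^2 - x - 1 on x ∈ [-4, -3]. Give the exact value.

On [-4, -3], (5*x^2 + 3*x - 31) - (3*x^2 - x - 1) = 2*x^2 + 4*x - 30 is ≤ 0 throughout, so the area is a single integral of |2*x^2 + 4*x - 30|.
∫[-4,-3] (2*x^2 + 4*x - 30) dx = -58/3; the area of that piece is 58/3.

58/3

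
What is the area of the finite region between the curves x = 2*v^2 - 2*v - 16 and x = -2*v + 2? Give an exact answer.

72

Both boundary curves give x as a function of v, so integrate with respect to v. Setting them equal: 2*v^2 - 18 = 0, i.e. 2*(v - 3)*(v + 3) = 0, so they meet at v = -3, 3.
For v in [-3, 3], x = 2*v^2 - 2*v - 16 is on the left; area = ∫[-3,3] (-(2*v^2 - 18)) dv = 72.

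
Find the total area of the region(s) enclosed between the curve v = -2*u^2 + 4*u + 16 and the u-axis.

The curve meets the u-axis where -2*u^2 + 4*u + 16 = 0, i.e. -2*(u - 4)*(u + 2) = 0, at u = -2, 4.
On [-2, 4] the curve lies above the axis; ∫[-2,4] (-2*u^2 + 4*u + 16) du = 72, giving area 72.

72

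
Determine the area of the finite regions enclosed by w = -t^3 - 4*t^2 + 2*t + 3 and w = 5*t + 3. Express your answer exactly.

Set the curves equal: -t^3 - 4*t^2 + 2*t + 3 = 5*t + 3, so -t^3 - 4*t^2 - 3*t = 0, which factors as -t*(t + 1)*(t + 3) = 0. The curves meet at t = -3, -1, 0.
On [-3, -1], w = 5*t + 3 is on top; that piece has area ∫[-3,-1] (-(-t^3 - 4*t^2 - 3*t)) dt = 8/3.
On [-1, 0], w = -t^3 - 4*t^2 + 2*t + 3 is on top; that piece has area ∫[-1,0] (-t^3 - 4*t^2 - 3*t) dt = 5/12.
Total enclosed area = 8/3 + 5/12 = 37/12.

37/12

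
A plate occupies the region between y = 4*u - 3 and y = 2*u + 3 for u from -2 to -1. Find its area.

On [-2, -1], (4*u - 3) - (2*u + 3) = 2*u - 6 is ≤ 0 throughout, so the area is a single integral of |2*u - 6|.
∫[-2,-1] (2*u - 6) du = -9; the area of that piece is 9.

9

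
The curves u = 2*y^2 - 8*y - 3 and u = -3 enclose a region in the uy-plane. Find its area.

64/3

Both boundary curves give u as a function of y, so integrate with respect to y. Setting them equal: 2*y^2 - 8*y = 0, i.e. 2*y*(y - 4) = 0, so they meet at y = 0, 4.
For y in [0, 4], u = 2*y^2 - 8*y - 3 is on the left; area = ∫[0,4] (-(2*y^2 - 8*y)) dy = 64/3.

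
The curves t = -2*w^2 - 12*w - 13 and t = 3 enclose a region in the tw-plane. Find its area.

8/3

Both boundary curves give t as a function of w, so integrate with respect to w. Setting them equal: -2*w^2 - 12*w - 16 = 0, i.e. -2*(w + 2)*(w + 4) = 0, so they meet at w = -4, -2.
For w in [-4, -2], t = -2*w^2 - 12*w - 13 is on the right; area = ∫[-4,-2] (-2*w^2 - 12*w - 16) dw = 8/3.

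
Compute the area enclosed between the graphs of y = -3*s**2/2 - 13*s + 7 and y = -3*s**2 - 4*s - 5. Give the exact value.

Set the curves equal: -3*s**2/2 - 13*s + 7 = -3*s**2 - 4*s - 5, so 3*s**2/2 - 9*s + 12 = 0, which factors as 3*(s - 4)*(s - 2)/2 = 0. The curves meet at s = 2, 4.
On [2, 4], y = -3*s**2 - 4*s - 5 is on top; that piece has area ∫[2,4] (-(3*s**2/2 - 9*s + 12)) ds = 2.

2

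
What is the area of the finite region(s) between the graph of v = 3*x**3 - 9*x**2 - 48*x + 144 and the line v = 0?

1551/2

The curve meets the x-axis where 3*x**3 - 9*x**2 - 48*x + 144 = 0, i.e. 3*(x - 4)*(x - 3)*(x + 4) = 0, at x = -4, 3, 4.
On [-4, 3] the curve lies above the axis; ∫[-4,3] (3*x**3 - 9*x**2 - 48*x + 144) dx = 3087/4, giving area 3087/4.
On [3, 4] the curve lies below the axis; ∫[3,4] (3*x**3 - 9*x**2 - 48*x + 144) dx = -15/4, giving area 15/4.
Total area = 3087/4 + 15/4 = 1551/2.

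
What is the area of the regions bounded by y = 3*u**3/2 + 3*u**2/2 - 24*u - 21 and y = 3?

Set the curves equal: 3*u**3/2 + 3*u**2/2 - 24*u - 21 = 3, so 3*u**3/2 + 3*u**2/2 - 24*u - 24 = 0, which factors as 3*(u - 4)*(u + 1)*(u + 4)/2 = 0. The curves meet at u = -4, -1, 4.
On [-4, -1], y = 3*u**3/2 + 3*u**2/2 - 24*u - 21 is on top; that piece has area ∫[-4,-1] (3*u**3/2 + 3*u**2/2 - 24*u - 24) du = 351/8.
On [-1, 4], y = 3 is on top; that piece has area ∫[-1,4] (-(3*u**3/2 + 3*u**2/2 - 24*u - 24)) du = 1375/8.
Total enclosed area = 351/8 + 1375/8 = 863/4.

863/4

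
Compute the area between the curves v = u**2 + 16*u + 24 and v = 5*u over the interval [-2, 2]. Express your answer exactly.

On [-2, 2], (u**2 + 16*u + 24) - (5*u) = u**2 + 11*u + 24 is ≥ 0 throughout, so the area is a single integral of |u**2 + 11*u + 24|.
∫[-2,2] (u**2 + 11*u + 24) du = 304/3.

304/3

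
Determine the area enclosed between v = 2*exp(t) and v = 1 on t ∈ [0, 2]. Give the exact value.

-4 + 2*exp(2)

On [0, 2], (2*exp(t)) - (1) = 2*exp(t) - 1 is ≥ 0 throughout, so the area is a single integral of |2*exp(t) - 1|.
∫[0,2] (2*exp(t) - 1) dt = -4 + 2*exp(2).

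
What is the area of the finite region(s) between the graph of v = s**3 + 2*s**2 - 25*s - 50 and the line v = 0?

The curve meets the s-axis where s**3 + 2*s**2 - 25*s - 50 = 0, i.e. (s - 5)*(s + 2)*(s + 5) = 0, at s = -5, -2, 5.
On [-5, -2] the curve lies above the axis; ∫[-5,-2] (s**3 + 2*s**2 - 25*s - 50) ds = 153/4, giving area 153/4.
On [-2, 5] the curve lies below the axis; ∫[-2,5] (s**3 + 2*s**2 - 25*s - 50) ds = -4459/12, giving area 4459/12.
Total area = 153/4 + 4459/12 = 2459/6.

2459/6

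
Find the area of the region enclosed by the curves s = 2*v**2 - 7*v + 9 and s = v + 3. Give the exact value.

Both boundary curves give s as a function of v, so integrate with respect to v. Setting them equal: 2*v**2 - 8*v + 6 = 0, i.e. 2*(v - 3)*(v - 1) = 0, so they meet at v = 1, 3.
For v in [1, 3], s = 2*v**2 - 7*v + 9 is on the left; area = ∫[1,3] (-(2*v**2 - 8*v + 6)) dv = 8/3.

8/3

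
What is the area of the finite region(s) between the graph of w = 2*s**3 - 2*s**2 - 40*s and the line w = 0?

2521/6

The curve meets the s-axis where 2*s**3 - 2*s**2 - 40*s = 0, i.e. 2*s*(s - 5)*(s + 4) = 0, at s = -4, 0, 5.
On [-4, 0] the curve lies above the axis; ∫[-4,0] (2*s**3 - 2*s**2 - 40*s) ds = 448/3, giving area 448/3.
On [0, 5] the curve lies below the axis; ∫[0,5] (2*s**3 - 2*s**2 - 40*s) ds = -1625/6, giving area 1625/6.
Total area = 448/3 + 1625/6 = 2521/6.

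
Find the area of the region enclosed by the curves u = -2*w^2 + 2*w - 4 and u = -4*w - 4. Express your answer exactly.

9

Both boundary curves give u as a function of w, so integrate with respect to w. Setting them equal: -2*w^2 + 6*w = 0, i.e. -2*w*(w - 3) = 0, so they meet at w = 0, 3.
For w in [0, 3], u = -2*w^2 + 2*w - 4 is on the right; area = ∫[0,3] (-2*w^2 + 6*w) dw = 9.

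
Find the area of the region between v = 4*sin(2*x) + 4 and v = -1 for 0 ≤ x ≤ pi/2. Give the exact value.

On [0, pi/2], (4*sin(2*x) + 4) - (-1) = 4*sin(2*x) + 5 is ≥ 0 throughout, so the area is a single integral of |4*sin(2*x) + 5|.
∫[0,pi/2] (4*sin(2*x) + 5) dx = 4 + 5*pi/2.

4 + 5*pi/2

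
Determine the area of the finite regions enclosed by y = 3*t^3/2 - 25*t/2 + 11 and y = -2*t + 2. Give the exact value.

Set the curves equal: 3*t^3/2 - 25*t/2 + 11 = -2*t + 2, so 3*t^3/2 - 21*t/2 + 9 = 0, which factors as 3*(t - 2)*(t - 1)*(t + 3)/2 = 0. The curves meet at t = -3, 1, 2.
On [-3, 1], y = 3*t^3/2 - 25*t/2 + 11 is on top; that piece has area ∫[-3,1] (3*t^3/2 - 21*t/2 + 9) dt = 48.
On [1, 2], y = -2*t + 2 is on top; that piece has area ∫[1,2] (-(3*t^3/2 - 21*t/2 + 9)) dt = 9/8.
Total enclosed area = 48 + 9/8 = 393/8.

393/8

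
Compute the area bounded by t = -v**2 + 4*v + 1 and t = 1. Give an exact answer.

Both boundary curves give t as a function of v, so integrate with respect to v. Setting them equal: -v**2 + 4*v = 0, i.e. -v*(v - 4) = 0, so they meet at v = 0, 4.
For v in [0, 4], t = -v**2 + 4*v + 1 is on the right; area = ∫[0,4] (-v**2 + 4*v) dv = 32/3.

32/3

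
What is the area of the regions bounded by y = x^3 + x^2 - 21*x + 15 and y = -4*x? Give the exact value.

568/3

Set the curves equal: x^3 + x^2 - 21*x + 15 = -4*x, so x^3 + x^2 - 17*x + 15 = 0, which factors as (x - 3)*(x - 1)*(x + 5) = 0. The curves meet at x = -5, 1, 3.
On [-5, 1], y = x^3 + x^2 - 21*x + 15 is on top; that piece has area ∫[-5,1] (x^3 + x^2 - 17*x + 15) dx = 180.
On [1, 3], y = -4*x is on top; that piece has area ∫[1,3] (-(x^3 + x^2 - 17*x + 15)) dx = 28/3.
Total enclosed area = 180 + 28/3 = 568/3.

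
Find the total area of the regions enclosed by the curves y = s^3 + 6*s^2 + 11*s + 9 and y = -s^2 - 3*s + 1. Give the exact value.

37/12

Set the curves equal: s^3 + 6*s^2 + 11*s + 9 = -s^2 - 3*s + 1, so s^3 + 7*s^2 + 14*s + 8 = 0, which factors as (s + 1)*(s + 2)*(s + 4) = 0. The curves meet at s = -4, -2, -1.
On [-4, -2], y = s^3 + 6*s^2 + 11*s + 9 is on top; that piece has area ∫[-4,-2] (s^3 + 7*s^2 + 14*s + 8) ds = 8/3.
On [-2, -1], y = -s^2 - 3*s + 1 is on top; that piece has area ∫[-2,-1] (-(s^3 + 7*s^2 + 14*s + 8)) ds = 5/12.
Total enclosed area = 8/3 + 5/12 = 37/12.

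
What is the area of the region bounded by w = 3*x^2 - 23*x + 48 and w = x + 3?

Set the curves equal: 3*x^2 - 23*x + 48 = x + 3, so 3*x^2 - 24*x + 45 = 0, which factors as 3*(x - 5)*(x - 3) = 0. The curves meet at x = 3, 5.
On [3, 5], w = x + 3 is on top; that piece has area ∫[3,5] (-(3*x^2 - 24*x + 45)) dx = 4.

4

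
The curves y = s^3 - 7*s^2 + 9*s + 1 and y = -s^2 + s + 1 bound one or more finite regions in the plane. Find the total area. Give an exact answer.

Set the curves equal: s^3 - 7*s^2 + 9*s + 1 = -s^2 + s + 1, so s^3 - 6*s^2 + 8*s = 0, which factors as s*(s - 4)*(s - 2) = 0. The curves meet at s = 0, 2, 4.
On [0, 2], y = s^3 - 7*s^2 + 9*s + 1 is on top; that piece has area ∫[0,2] (s^3 - 6*s^2 + 8*s) ds = 4.
On [2, 4], y = -s^2 + s + 1 is on top; that piece has area ∫[2,4] (-(s^3 - 6*s^2 + 8*s)) ds = 4.
Total enclosed area = 4 + 4 = 8.

8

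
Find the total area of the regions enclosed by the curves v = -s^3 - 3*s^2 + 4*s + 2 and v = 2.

Set the curves equal: -s^3 - 3*s^2 + 4*s + 2 = 2, so -s^3 - 3*s^2 + 4*s = 0, which factors as -s*(s - 1)*(s + 4) = 0. The curves meet at s = -4, 0, 1.
On [-4, 0], v = 2 is on top; that piece has area ∫[-4,0] (-(-s^3 - 3*s^2 + 4*s)) ds = 32.
On [0, 1], v = -s^3 - 3*s^2 + 4*s + 2 is on top; that piece has area ∫[0,1] (-s^3 - 3*s^2 + 4*s) ds = 3/4.
Total enclosed area = 32 + 3/4 = 131/4.

131/4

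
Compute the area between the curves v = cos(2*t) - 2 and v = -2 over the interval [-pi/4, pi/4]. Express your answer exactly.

On [-pi/4, pi/4], (cos(2*t) - 2) - (-2) = cos(2*t) is ≥ 0 throughout, so the area is a single integral of |cos(2*t)|.
∫[-pi/4,pi/4] (cos(2*t)) dt = 1.

1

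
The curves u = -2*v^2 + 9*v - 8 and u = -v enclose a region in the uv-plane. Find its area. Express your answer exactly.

Both boundary curves give u as a function of v, so integrate with respect to v. Setting them equal: -2*v^2 + 10*v - 8 = 0, i.e. -2*(v - 4)*(v - 1) = 0, so they meet at v = 1, 4.
For v in [1, 4], u = -2*v^2 + 9*v - 8 is on the right; area = ∫[1,4] (-2*v^2 + 10*v - 8) dv = 9.

9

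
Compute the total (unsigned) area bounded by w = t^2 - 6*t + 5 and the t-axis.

32/3

The curve meets the t-axis where t^2 - 6*t + 5 = 0, i.e. (t - 5)*(t - 1) = 0, at t = 1, 5.
On [1, 5] the curve lies below the axis; ∫[1,5] (t^2 - 6*t + 5) dt = -32/3, giving area 32/3.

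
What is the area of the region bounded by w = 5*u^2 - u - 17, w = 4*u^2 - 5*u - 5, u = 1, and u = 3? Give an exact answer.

8

The difference (5*u^2 - u - 17) - (4*u^2 - 5*u - 5) = u^2 + 4*u - 12 changes sign at u = 2 inside [1, 3], so split the integral there.
∫[1,2] (u^2 + 4*u - 12) du = -11/3; the area of that piece is 11/3.
∫[2,3] (u^2 + 4*u - 12) du = 13/3.
Total area = 11/3 + 13/3 = 8.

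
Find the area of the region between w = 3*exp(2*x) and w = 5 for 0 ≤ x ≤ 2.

-27/2 - 11*log(3)/2 + log(15)/2 + 9*log(5)/2 + 3*exp(4)/2

The difference (3*exp(2*x)) - (5) = 3*exp(2*x) - 5 changes sign at x = -log(3)/2 + log(5)/2 inside [0, 2], so split the integral there.
∫[0,-log(3)/2 + log(5)/2] (3*exp(2*x) - 5) dx = log(9*sqrt(15)/125) + 1; the area of that piece is -1 + log(25*sqrt(15)/27).
∫[-log(3)/2 + log(5)/2,2] (3*exp(2*x) - 5) dx = -25/2 - 5*log(3)/2 + 5*log(5)/2 + 3*exp(4)/2.
Total area = (-1 + log(25*sqrt(15)/27)) + (-25/2 - 5*log(3)/2 + 5*log(5)/2 + 3*exp(4)/2) = -27/2 - 11*log(3)/2 + log(15)/2 + 9*log(5)/2 + 3*exp(4)/2.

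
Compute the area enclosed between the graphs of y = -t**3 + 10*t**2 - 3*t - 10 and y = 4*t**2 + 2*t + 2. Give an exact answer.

131/4

Set the curves equal: -t**3 + 10*t**2 - 3*t - 10 = 4*t**2 + 2*t + 2, so -t**3 + 6*t**2 - 5*t - 12 = 0, which factors as -(t - 4)*(t - 3)*(t + 1) = 0. The curves meet at t = -1, 3, 4.
On [-1, 3], y = 4*t**2 + 2*t + 2 is on top; that piece has area ∫[-1,3] (-(-t**3 + 6*t**2 - 5*t - 12)) dt = 32.
On [3, 4], y = -t**3 + 10*t**2 - 3*t - 10 is on top; that piece has area ∫[3,4] (-t**3 + 6*t**2 - 5*t - 12) dt = 3/4.
Total enclosed area = 32 + 3/4 = 131/4.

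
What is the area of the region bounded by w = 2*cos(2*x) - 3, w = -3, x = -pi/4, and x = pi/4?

2

On [-pi/4, pi/4], (2*cos(2*x) - 3) - (-3) = 2*cos(2*x) is ≥ 0 throughout, so the area is a single integral of |2*cos(2*x)|.
∫[-pi/4,pi/4] (2*cos(2*x)) dx = 2.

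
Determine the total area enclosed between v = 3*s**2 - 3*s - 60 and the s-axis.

The curve meets the s-axis where 3*s**2 - 3*s - 60 = 0, i.e. 3*(s - 5)*(s + 4) = 0, at s = -4, 5.
On [-4, 5] the curve lies below the axis; ∫[-4,5] (3*s**2 - 3*s - 60) ds = -729/2, giving area 729/2.

729/2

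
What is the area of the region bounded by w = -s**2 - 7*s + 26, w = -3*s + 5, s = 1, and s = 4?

The difference (-s**2 - 7*s + 26) - (-3*s + 5) = -s**2 - 4*s + 21 changes sign at s = 3 inside [1, 4], so split the integral there.
∫[1,3] (-s**2 - 4*s + 21) ds = 52/3.
∫[3,4] (-s**2 - 4*s + 21) ds = -16/3; the area of that piece is 16/3.
Total area = 52/3 + 16/3 = 68/3.

68/3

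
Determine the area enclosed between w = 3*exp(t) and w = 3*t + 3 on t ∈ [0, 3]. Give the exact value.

On [0, 3], (3*exp(t)) - (3*t + 3) = -3*t + 3*exp(t) - 3 is ≥ 0 throughout, so the area is a single integral of |-3*t + 3*exp(t) - 3|.
∫[0,3] (-3*t + 3*exp(t) - 3) dt = -51/2 + 3*exp(3).

-51/2 + 3*exp(3)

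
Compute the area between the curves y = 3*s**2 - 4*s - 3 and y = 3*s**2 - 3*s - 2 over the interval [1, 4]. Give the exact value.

21/2

On [1, 4], (3*s**2 - 4*s - 3) - (3*s**2 - 3*s - 2) = -s - 1 is ≤ 0 throughout, so the area is a single integral of |-s - 1|.
∫[1,4] (-s - 1) ds = -21/2; the area of that piece is 21/2.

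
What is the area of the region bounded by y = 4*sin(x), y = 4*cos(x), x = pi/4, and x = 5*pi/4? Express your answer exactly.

On [pi/4, 5*pi/4], (4*sin(x)) - (4*cos(x)) = 4*sin(x) - 4*cos(x) is ≥ 0 throughout, so the area is a single integral of |4*sin(x) - 4*cos(x)|.
∫[pi/4,5*pi/4] (4*sin(x) - 4*cos(x)) dx = 8*sqrt(2).

8*sqrt(2)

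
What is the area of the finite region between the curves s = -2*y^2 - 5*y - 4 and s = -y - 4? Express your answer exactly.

Both boundary curves give s as a function of y, so integrate with respect to y. Setting them equal: -2*y^2 - 4*y = 0, i.e. -2*y*(y + 2) = 0, so they meet at y = -2, 0.
For y in [-2, 0], s = -2*y^2 - 5*y - 4 is on the right; area = ∫[-2,0] (-2*y^2 - 4*y) dy = 8/3.

8/3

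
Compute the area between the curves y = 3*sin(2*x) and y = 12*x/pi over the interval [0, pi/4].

3/2 - 3*pi/8

On [0, pi/4], (3*sin(2*x)) - (12*x/pi) = -12*x/pi + 3*sin(2*x) is ≥ 0 throughout, so the area is a single integral of |-12*x/pi + 3*sin(2*x)|.
∫[0,pi/4] (-12*x/pi + 3*sin(2*x)) dx = 3/2 - 3*pi/8.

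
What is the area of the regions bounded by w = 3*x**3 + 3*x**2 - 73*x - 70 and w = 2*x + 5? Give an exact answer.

1012

Set the curves equal: 3*x**3 + 3*x**2 - 73*x - 70 = 2*x + 5, so 3*x**3 + 3*x**2 - 75*x - 75 = 0, which factors as 3*(x - 5)*(x + 1)*(x + 5) = 0. The curves meet at x = -5, -1, 5.
On [-5, -1], w = 3*x**3 + 3*x**2 - 73*x - 70 is on top; that piece has area ∫[-5,-1] (3*x**3 + 3*x**2 - 75*x - 75) dx = 256.
On [-1, 5], w = 2*x + 5 is on top; that piece has area ∫[-1,5] (-(3*x**3 + 3*x**2 - 75*x - 75)) dx = 756.
Total enclosed area = 256 + 756 = 1012.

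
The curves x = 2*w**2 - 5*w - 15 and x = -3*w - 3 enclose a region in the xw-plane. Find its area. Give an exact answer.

125/3

Both boundary curves give x as a function of w, so integrate with respect to w. Setting them equal: 2*w**2 - 2*w - 12 = 0, i.e. 2*(w - 3)*(w + 2) = 0, so they meet at w = -2, 3.
For w in [-2, 3], x = 2*w**2 - 5*w - 15 is on the left; area = ∫[-2,3] (-(2*w**2 - 2*w - 12)) dw = 125/3.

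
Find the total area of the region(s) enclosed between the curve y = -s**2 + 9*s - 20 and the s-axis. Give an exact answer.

The curve meets the s-axis where -s**2 + 9*s - 20 = 0, i.e. -(s - 5)*(s - 4) = 0, at s = 4, 5.
On [4, 5] the curve lies above the axis; ∫[4,5] (-s**2 + 9*s - 20) ds = 1/6, giving area 1/6.

1/6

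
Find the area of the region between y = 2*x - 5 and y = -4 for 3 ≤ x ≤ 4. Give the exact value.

On [3, 4], (2*x - 5) - (-4) = 2*x - 1 is ≥ 0 throughout, so the area is a single integral of |2*x - 1|.
∫[3,4] (2*x - 1) dx = 6.

6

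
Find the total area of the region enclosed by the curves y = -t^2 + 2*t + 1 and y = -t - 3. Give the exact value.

Set the curves equal: -t^2 + 2*t + 1 = -t - 3, so -t^2 + 3*t + 4 = 0, which factors as -(t - 4)*(t + 1) = 0. The curves meet at t = -1, 4.
On [-1, 4], y = -t^2 + 2*t + 1 is on top; that piece has area ∫[-1,4] (-t^2 + 3*t + 4) dt = 125/6.

125/6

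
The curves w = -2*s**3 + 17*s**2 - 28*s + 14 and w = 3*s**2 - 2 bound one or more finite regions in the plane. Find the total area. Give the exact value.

Set the curves equal: -2*s**3 + 17*s**2 - 28*s + 14 = 3*s**2 - 2, so -2*s**3 + 14*s**2 - 28*s + 16 = 0, which factors as -2*(s - 4)*(s - 2)*(s - 1) = 0. The curves meet at s = 1, 2, 4.
On [1, 2], w = 3*s**2 - 2 is on top; that piece has area ∫[1,2] (-(-2*s**3 + 14*s**2 - 28*s + 16)) ds = 5/6.
On [2, 4], w = -2*s**3 + 17*s**2 - 28*s + 14 is on top; that piece has area ∫[2,4] (-2*s**3 + 14*s**2 - 28*s + 16) ds = 16/3.
Total enclosed area = 5/6 + 16/3 = 37/6.

37/6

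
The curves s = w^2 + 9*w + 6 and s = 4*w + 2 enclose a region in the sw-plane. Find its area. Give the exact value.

Both boundary curves give s as a function of w, so integrate with respect to w. Setting them equal: w^2 + 5*w + 4 = 0, i.e. (w + 1)*(w + 4) = 0, so they meet at w = -4, -1.
For w in [-4, -1], s = w^2 + 9*w + 6 is on the left; area = ∫[-4,-1] (-(w^2 + 5*w + 4)) dw = 9/2.

9/2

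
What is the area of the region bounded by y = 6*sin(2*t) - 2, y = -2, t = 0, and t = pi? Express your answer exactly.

12

The difference (6*sin(2*t) - 2) - (-2) = 6*sin(2*t) changes sign at t = pi/2 inside [0, pi], so split the integral there.
∫[0,pi/2] (6*sin(2*t)) dt = 6.
∫[pi/2,pi] (6*sin(2*t)) dt = -6; the area of that piece is 6.
Total area = 6 + 6 = 12.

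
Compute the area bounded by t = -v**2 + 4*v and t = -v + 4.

9/2

Both boundary curves give t as a function of v, so integrate with respect to v. Setting them equal: -v**2 + 5*v - 4 = 0, i.e. -(v - 4)*(v - 1) = 0, so they meet at v = 1, 4.
For v in [1, 4], t = -v**2 + 4*v is on the right; area = ∫[1,4] (-v**2 + 5*v - 4) dv = 9/2.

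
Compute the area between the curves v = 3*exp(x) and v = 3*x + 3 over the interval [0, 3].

On [0, 3], (3*exp(x)) - (3*x + 3) = -3*x + 3*exp(x) - 3 is ≥ 0 throughout, so the area is a single integral of |-3*x + 3*exp(x) - 3|.
∫[0,3] (-3*x + 3*exp(x) - 3) dx = -51/2 + 3*exp(3).

-51/2 + 3*exp(3)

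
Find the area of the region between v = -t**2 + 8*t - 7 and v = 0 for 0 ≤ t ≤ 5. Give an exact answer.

30

The difference (-t**2 + 8*t - 7) - (0) = -t**2 + 8*t - 7 changes sign at t = 1 inside [0, 5], so split the integral there.
∫[0,1] (-t**2 + 8*t - 7) dt = -10/3; the area of that piece is 10/3.
∫[1,5] (-t**2 + 8*t - 7) dt = 80/3.
Total area = 10/3 + 80/3 = 30.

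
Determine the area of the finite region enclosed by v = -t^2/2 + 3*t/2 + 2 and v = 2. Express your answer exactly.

Set the curves equal: -t^2/2 + 3*t/2 + 2 = 2, so -t^2/2 + 3*t/2 = 0, which factors as -t*(t - 3)/2 = 0. The curves meet at t = 0, 3.
On [0, 3], v = -t^2/2 + 3*t/2 + 2 is on top; that piece has area ∫[0,3] (-t^2/2 + 3*t/2) dt = 9/4.

9/4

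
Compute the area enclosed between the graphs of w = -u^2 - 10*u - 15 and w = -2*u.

4/3

Set the curves equal: -u^2 - 10*u - 15 = -2*u, so -u^2 - 8*u - 15 = 0, which factors as -(u + 3)*(u + 5) = 0. The curves meet at u = -5, -3.
On [-5, -3], w = -u^2 - 10*u - 15 is on top; that piece has area ∫[-5,-3] (-u^2 - 8*u - 15) du = 4/3.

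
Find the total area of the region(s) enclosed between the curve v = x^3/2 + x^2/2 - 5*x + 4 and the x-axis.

443/12

The curve meets the x-axis where x^3/2 + x^2/2 - 5*x + 4 = 0, i.e. (x - 2)*(x - 1)*(x + 4)/2 = 0, at x = -4, 1, 2.
On [-4, 1] the curve lies above the axis; ∫[-4,1] (x^3/2 + x^2/2 - 5*x + 4) dx = 875/24, giving area 875/24.
On [1, 2] the curve lies below the axis; ∫[1,2] (x^3/2 + x^2/2 - 5*x + 4) dx = -11/24, giving area 11/24.
Total area = 875/24 + 11/24 = 443/12.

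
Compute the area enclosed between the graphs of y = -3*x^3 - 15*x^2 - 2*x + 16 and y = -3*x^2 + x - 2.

71/2

Set the curves equal: -3*x^3 - 15*x^2 - 2*x + 16 = -3*x^2 + x - 2, so -3*x^3 - 12*x^2 - 3*x + 18 = 0, which factors as -3*(x - 1)*(x + 2)*(x + 3) = 0. The curves meet at x = -3, -2, 1.
On [-3, -2], y = -3*x^2 + x - 2 is on top; that piece has area ∫[-3,-2] (-(-3*x^3 - 12*x^2 - 3*x + 18)) dx = 7/4.
On [-2, 1], y = -3*x^3 - 15*x^2 - 2*x + 16 is on top; that piece has area ∫[-2,1] (-3*x^3 - 12*x^2 - 3*x + 18) dx = 135/4.
Total enclosed area = 7/4 + 135/4 = 71/2.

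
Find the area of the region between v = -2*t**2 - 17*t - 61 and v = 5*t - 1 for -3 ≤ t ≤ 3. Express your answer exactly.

396

On [-3, 3], (-2*t**2 - 17*t - 61) - (5*t - 1) = -2*t**2 - 22*t - 60 is ≤ 0 throughout, so the area is a single integral of |-2*t**2 - 22*t - 60|.
∫[-3,3] (-2*t**2 - 22*t - 60) dt = -396; the area of that piece is 396.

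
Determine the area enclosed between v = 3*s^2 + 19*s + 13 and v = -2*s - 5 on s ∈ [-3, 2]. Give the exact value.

The difference (3*s^2 + 19*s + 13) - (-2*s - 5) = 3*s^2 + 21*s + 18 changes sign at s = -1 inside [-3, 2], so split the integral there.
∫[-3,-1] (3*s^2 + 21*s + 18) ds = -22; the area of that piece is 22.
∫[-1,2] (3*s^2 + 21*s + 18) ds = 189/2.
Total area = 22 + 189/2 = 233/2.

233/2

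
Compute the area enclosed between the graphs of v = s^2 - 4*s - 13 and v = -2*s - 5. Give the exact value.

36

Set the curves equal: s^2 - 4*s - 13 = -2*s - 5, so s^2 - 2*s - 8 = 0, which factors as (s - 4)*(s + 2) = 0. The curves meet at s = -2, 4.
On [-2, 4], v = -2*s - 5 is on top; that piece has area ∫[-2,4] (-(s^2 - 2*s - 8)) ds = 36.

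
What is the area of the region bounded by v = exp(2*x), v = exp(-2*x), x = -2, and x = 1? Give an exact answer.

The difference (exp(2*x)) - (exp(-2*x)) = exp(2*x) - exp(-2*x) changes sign at x = 0 inside [-2, 1], so split the integral there.
∫[-2,0] (exp(2*x) - exp(-2*x)) dx = -exp(4)/2 - exp(-4)/2 + 1; the area of that piece is -1 + exp(-4)/2 + exp(4)/2.
∫[0,1] (exp(2*x) - exp(-2*x)) dx = -1 + exp(-2)/2 + exp(2)/2.
Total area = (-1 + exp(-4)/2 + exp(4)/2) + (-1 + exp(-2)/2 + exp(2)/2) = -2 + exp(-4)/2 + exp(-2)/2 + exp(2)/2 + exp(4)/2.

-2 + exp(-4)/2 + exp(-2)/2 + exp(2)/2 + exp(4)/2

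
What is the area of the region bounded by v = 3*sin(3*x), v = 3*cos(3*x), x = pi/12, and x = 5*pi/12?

On [pi/12, 5*pi/12], (3*sin(3*x)) - (3*cos(3*x)) = 3*sin(3*x) - 3*cos(3*x) is ≥ 0 throughout, so the area is a single integral of |3*sin(3*x) - 3*cos(3*x)|.
∫[pi/12,5*pi/12] (3*sin(3*x) - 3*cos(3*x)) dx = 2*sqrt(2).

2*sqrt(2)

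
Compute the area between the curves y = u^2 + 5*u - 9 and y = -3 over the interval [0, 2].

The difference (u^2 + 5*u - 9) - (-3) = u^2 + 5*u - 6 changes sign at u = 1 inside [0, 2], so split the integral there.
∫[0,1] (u^2 + 5*u - 6) du = -19/6; the area of that piece is 19/6.
∫[1,2] (u^2 + 5*u - 6) du = 23/6.
Total area = 19/6 + 23/6 = 7.

7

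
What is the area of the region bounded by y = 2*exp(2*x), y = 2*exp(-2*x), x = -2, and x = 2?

-4 + 2*exp(-4) + 2*exp(4)

The difference (2*exp(2*x)) - (2*exp(-2*x)) = 2*exp(2*x) - 2*exp(-2*x) changes sign at x = 0 inside [-2, 2], so split the integral there.
∫[-2,0] (2*exp(2*x) - 2*exp(-2*x)) dx = -exp(4) - exp(-4) + 2; the area of that piece is -2 + exp(-4) + exp(4).
∫[0,2] (2*exp(2*x) - 2*exp(-2*x)) dx = -2 + exp(-4) + exp(4).
Total area = (-2 + exp(-4) + exp(4)) + (-2 + exp(-4) + exp(4)) = -4 + 2*exp(-4) + 2*exp(4).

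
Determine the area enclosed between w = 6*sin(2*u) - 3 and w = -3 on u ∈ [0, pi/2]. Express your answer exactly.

6

On [0, pi/2], (6*sin(2*u) - 3) - (-3) = 6*sin(2*u) is ≥ 0 throughout, so the area is a single integral of |6*sin(2*u)|.
∫[0,pi/2] (6*sin(2*u)) du = 6.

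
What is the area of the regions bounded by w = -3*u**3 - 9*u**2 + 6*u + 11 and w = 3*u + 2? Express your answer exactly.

Set the curves equal: -3*u**3 - 9*u**2 + 6*u + 11 = 3*u + 2, so -3*u**3 - 9*u**2 + 3*u + 9 = 0, which factors as -3*(u - 1)*(u + 1)*(u + 3) = 0. The curves meet at u = -3, -1, 1.
On [-3, -1], w = 3*u + 2 is on top; that piece has area ∫[-3,-1] (-(-3*u**3 - 9*u**2 + 3*u + 9)) du = 12.
On [-1, 1], w = -3*u**3 - 9*u**2 + 6*u + 11 is on top; that piece has area ∫[-1,1] (-3*u**3 - 9*u**2 + 3*u + 9) du = 12.
Total enclosed area = 12 + 12 = 24.

24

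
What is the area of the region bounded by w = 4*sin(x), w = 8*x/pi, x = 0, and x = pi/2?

On [0, pi/2], (4*sin(x)) - (8*x/pi) = -8*x/pi + 4*sin(x) is ≥ 0 throughout, so the area is a single integral of |-8*x/pi + 4*sin(x)|.
∫[0,pi/2] (-8*x/pi + 4*sin(x)) dx = 4 - pi.

4 - pi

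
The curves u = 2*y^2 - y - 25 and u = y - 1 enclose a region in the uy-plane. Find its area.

343/3

Both boundary curves give u as a function of y, so integrate with respect to y. Setting them equal: 2*y^2 - 2*y - 24 = 0, i.e. 2*(y - 4)*(y + 3) = 0, so they meet at y = -3, 4.
For y in [-3, 4], u = 2*y^2 - y - 25 is on the left; area = ∫[-3,4] (-(2*y^2 - 2*y - 24)) dy = 343/3.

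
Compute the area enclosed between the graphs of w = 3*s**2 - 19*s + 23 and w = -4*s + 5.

1/2

Set the curves equal: 3*s**2 - 19*s + 23 = -4*s + 5, so 3*s**2 - 15*s + 18 = 0, which factors as 3*(s - 3)*(s - 2) = 0. The curves meet at s = 2, 3.
On [2, 3], w = -4*s + 5 is on top; that piece has area ∫[2,3] (-(3*s**2 - 15*s + 18)) ds = 1/2.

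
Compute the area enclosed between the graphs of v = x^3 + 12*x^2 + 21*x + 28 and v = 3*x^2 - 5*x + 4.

1/2

Set the curves equal: x^3 + 12*x^2 + 21*x + 28 = 3*x^2 - 5*x + 4, so x^3 + 9*x^2 + 26*x + 24 = 0, which factors as (x + 2)*(x + 3)*(x + 4) = 0. The curves meet at x = -4, -3, -2.
On [-4, -3], v = x^3 + 12*x^2 + 21*x + 28 is on top; that piece has area ∫[-4,-3] (x^3 + 9*x^2 + 26*x + 24) dx = 1/4.
On [-3, -2], v = 3*x^2 - 5*x + 4 is on top; that piece has area ∫[-3,-2] (-(x^3 + 9*x^2 + 26*x + 24)) dx = 1/4.
Total enclosed area = 1/4 + 1/4 = 1/2.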